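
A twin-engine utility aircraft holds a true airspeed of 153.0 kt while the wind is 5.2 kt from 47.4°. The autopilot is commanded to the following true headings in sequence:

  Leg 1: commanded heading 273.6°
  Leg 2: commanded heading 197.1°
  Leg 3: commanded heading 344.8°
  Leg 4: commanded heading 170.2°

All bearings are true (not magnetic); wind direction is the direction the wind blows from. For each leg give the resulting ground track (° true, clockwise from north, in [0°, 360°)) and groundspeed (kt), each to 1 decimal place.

Leg 1: track=272.2°, groundspeed=156.6 kt
Leg 2: track=198.1°, groundspeed=157.5 kt
Leg 3: track=343.0°, groundspeed=150.7 kt
Leg 4: track=171.8°, groundspeed=155.9 kt

Leg 1: heading 273.6°; drift -1.4° → track 272.2°, groundspeed 156.6 kt
Leg 2: heading 197.1°; drift +1.0° → track 198.1°, groundspeed 157.5 kt
Leg 3: heading 344.8°; drift -1.8° → track 343.0°, groundspeed 150.7 kt
Leg 4: heading 170.2°; drift +1.6° → track 171.8°, groundspeed 155.9 kt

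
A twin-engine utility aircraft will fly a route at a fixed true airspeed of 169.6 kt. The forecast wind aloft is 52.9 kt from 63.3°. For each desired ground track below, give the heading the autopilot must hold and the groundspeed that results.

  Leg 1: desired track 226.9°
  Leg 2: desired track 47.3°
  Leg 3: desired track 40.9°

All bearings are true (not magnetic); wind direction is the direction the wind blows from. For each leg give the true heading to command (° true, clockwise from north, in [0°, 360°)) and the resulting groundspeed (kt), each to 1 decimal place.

Leg 1: desired track 226.9°; wind correction -5.1° → command heading 221.8°, groundspeed 219.7 kt
Leg 2: desired track 47.3°; wind correction +4.9° → command heading 52.2°, groundspeed 118.1 kt
Leg 3: desired track 40.9°; wind correction +6.8° → command heading 47.7°, groundspeed 119.5 kt

Leg 1: heading=221.8°, groundspeed=219.7 kt
Leg 2: heading=52.2°, groundspeed=118.1 kt
Leg 3: heading=47.7°, groundspeed=119.5 kt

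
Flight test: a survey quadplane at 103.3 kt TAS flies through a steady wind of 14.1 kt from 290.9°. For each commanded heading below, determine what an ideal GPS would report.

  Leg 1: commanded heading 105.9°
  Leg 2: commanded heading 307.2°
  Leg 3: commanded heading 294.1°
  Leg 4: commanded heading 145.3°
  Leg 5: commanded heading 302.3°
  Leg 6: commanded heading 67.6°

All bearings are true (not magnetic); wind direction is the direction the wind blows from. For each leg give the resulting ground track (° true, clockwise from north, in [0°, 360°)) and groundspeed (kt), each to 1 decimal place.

Leg 1: track=106.5°, groundspeed=117.4 kt
Leg 2: track=309.7°, groundspeed=89.9 kt
Leg 3: track=294.6°, groundspeed=89.2 kt
Leg 4: track=141.3°, groundspeed=115.2 kt
Leg 5: track=304.1°, groundspeed=89.5 kt
Leg 6: track=72.5°, groundspeed=114.0 kt

Leg 1: heading 105.9°; drift +0.6° → track 106.5°, groundspeed 117.4 kt
Leg 2: heading 307.2°; drift +2.5° → track 309.7°, groundspeed 89.9 kt
Leg 3: heading 294.1°; drift +0.5° → track 294.6°, groundspeed 89.2 kt
Leg 4: heading 145.3°; drift -4.0° → track 141.3°, groundspeed 115.2 kt
Leg 5: heading 302.3°; drift +1.8° → track 304.1°, groundspeed 89.5 kt
Leg 6: heading 67.6°; drift +4.9° → track 72.5°, groundspeed 114.0 kt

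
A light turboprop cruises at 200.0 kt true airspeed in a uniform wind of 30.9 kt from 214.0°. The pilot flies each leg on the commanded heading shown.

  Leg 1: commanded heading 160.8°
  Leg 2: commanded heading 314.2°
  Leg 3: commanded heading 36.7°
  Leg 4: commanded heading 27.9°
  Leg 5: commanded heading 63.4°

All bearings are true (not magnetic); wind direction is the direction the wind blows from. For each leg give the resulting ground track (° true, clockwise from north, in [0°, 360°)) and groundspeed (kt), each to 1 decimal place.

Leg 1: track=153.0°, groundspeed=183.2 kt
Leg 2: track=322.6°, groundspeed=207.7 kt
Leg 3: track=36.3°, groundspeed=230.9 kt
Leg 4: track=28.7°, groundspeed=230.7 kt
Leg 5: track=59.6°, groundspeed=227.4 kt

Leg 1: heading 160.8°; drift -7.8° → track 153.0°, groundspeed 183.2 kt
Leg 2: heading 314.2°; drift +8.4° → track 322.6°, groundspeed 207.7 kt
Leg 3: heading 36.7°; drift -0.4° → track 36.3°, groundspeed 230.9 kt
Leg 4: heading 27.9°; drift +0.8° → track 28.7°, groundspeed 230.7 kt
Leg 5: heading 63.4°; drift -3.8° → track 59.6°, groundspeed 227.4 kt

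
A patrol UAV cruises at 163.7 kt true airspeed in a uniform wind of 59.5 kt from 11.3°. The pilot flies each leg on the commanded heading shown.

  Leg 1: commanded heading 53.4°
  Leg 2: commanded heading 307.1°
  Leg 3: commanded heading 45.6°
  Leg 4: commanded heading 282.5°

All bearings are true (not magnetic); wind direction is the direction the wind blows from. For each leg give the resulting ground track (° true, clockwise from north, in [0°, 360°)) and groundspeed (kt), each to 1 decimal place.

Leg 1: heading 53.4°; drift +18.5° → track 71.9°, groundspeed 126.0 kt
Leg 2: heading 307.1°; drift -21.2° → track 285.9°, groundspeed 147.8 kt
Leg 3: heading 45.6°; drift +16.3° → track 61.9°, groundspeed 119.4 kt
Leg 4: heading 282.5°; drift -20.1° → track 262.4°, groundspeed 173.0 kt

Leg 1: track=71.9°, groundspeed=126.0 kt
Leg 2: track=285.9°, groundspeed=147.8 kt
Leg 3: track=61.9°, groundspeed=119.4 kt
Leg 4: track=262.4°, groundspeed=173.0 kt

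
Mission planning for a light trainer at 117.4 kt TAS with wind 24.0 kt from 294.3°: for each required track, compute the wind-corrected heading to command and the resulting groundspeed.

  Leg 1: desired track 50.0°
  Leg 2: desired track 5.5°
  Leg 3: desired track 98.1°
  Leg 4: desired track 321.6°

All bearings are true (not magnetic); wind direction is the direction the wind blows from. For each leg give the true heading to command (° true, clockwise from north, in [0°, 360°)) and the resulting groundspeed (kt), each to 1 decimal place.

Leg 1: heading=39.4°, groundspeed=125.8 kt
Leg 2: heading=354.3°, groundspeed=107.4 kt
Leg 3: heading=94.8°, groundspeed=140.3 kt
Leg 4: heading=316.2°, groundspeed=95.6 kt

Leg 1: desired track 50.0°; wind correction -10.6° → command heading 39.4°, groundspeed 125.8 kt
Leg 2: desired track 5.5°; wind correction -11.2° → command heading 354.3°, groundspeed 107.4 kt
Leg 3: desired track 98.1°; wind correction -3.3° → command heading 94.8°, groundspeed 140.3 kt
Leg 4: desired track 321.6°; wind correction -5.4° → command heading 316.2°, groundspeed 95.6 kt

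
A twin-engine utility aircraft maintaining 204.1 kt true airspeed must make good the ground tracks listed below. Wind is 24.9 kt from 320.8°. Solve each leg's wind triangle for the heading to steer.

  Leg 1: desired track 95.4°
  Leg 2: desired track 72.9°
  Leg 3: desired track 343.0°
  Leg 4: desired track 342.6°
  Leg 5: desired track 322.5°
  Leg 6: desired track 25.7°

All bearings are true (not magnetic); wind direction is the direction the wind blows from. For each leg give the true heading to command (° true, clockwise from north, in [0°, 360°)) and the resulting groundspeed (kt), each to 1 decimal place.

Leg 1: desired track 95.4°; wind correction -5.0° → command heading 90.4°, groundspeed 220.8 kt
Leg 2: desired track 72.9°; wind correction -6.5° → command heading 66.4°, groundspeed 212.2 kt
Leg 3: desired track 343.0°; wind correction -2.6° → command heading 340.4°, groundspeed 180.8 kt
Leg 4: desired track 342.6°; wind correction -2.6° → command heading 340.0°, groundspeed 180.8 kt
Leg 5: desired track 322.5°; wind correction -0.2° → command heading 322.3°, groundspeed 179.2 kt
Leg 6: desired track 25.7°; wind correction -6.3° → command heading 19.4°, groundspeed 192.3 kt

Leg 1: heading=90.4°, groundspeed=220.8 kt
Leg 2: heading=66.4°, groundspeed=212.2 kt
Leg 3: heading=340.4°, groundspeed=180.8 kt
Leg 4: heading=340.0°, groundspeed=180.8 kt
Leg 5: heading=322.3°, groundspeed=179.2 kt
Leg 6: heading=19.4°, groundspeed=192.3 kt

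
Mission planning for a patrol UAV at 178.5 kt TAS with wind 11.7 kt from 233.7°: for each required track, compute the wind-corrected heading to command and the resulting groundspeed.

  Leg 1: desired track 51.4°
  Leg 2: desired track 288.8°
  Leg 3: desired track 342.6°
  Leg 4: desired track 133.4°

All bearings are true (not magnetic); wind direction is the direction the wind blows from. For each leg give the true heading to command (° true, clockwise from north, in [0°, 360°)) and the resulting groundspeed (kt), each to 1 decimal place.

Leg 1: heading=51.2°, groundspeed=190.2 kt
Leg 2: heading=285.7°, groundspeed=171.5 kt
Leg 3: heading=339.0°, groundspeed=181.9 kt
Leg 4: heading=137.1°, groundspeed=180.2 kt

Leg 1: desired track 51.4°; wind correction -0.2° → command heading 51.2°, groundspeed 190.2 kt
Leg 2: desired track 288.8°; wind correction -3.1° → command heading 285.7°, groundspeed 171.5 kt
Leg 3: desired track 342.6°; wind correction -3.6° → command heading 339.0°, groundspeed 181.9 kt
Leg 4: desired track 133.4°; wind correction +3.7° → command heading 137.1°, groundspeed 180.2 kt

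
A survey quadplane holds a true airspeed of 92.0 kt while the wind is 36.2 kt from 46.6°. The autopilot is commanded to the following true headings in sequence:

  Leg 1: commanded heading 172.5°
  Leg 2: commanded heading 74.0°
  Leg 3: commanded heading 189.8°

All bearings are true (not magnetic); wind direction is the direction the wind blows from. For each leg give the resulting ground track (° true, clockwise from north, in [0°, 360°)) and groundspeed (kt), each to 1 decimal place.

Leg 1: track=187.0°, groundspeed=117.0 kt
Leg 2: track=89.6°, groundspeed=62.1 kt
Leg 3: track=200.0°, groundspeed=122.9 kt

Leg 1: heading 172.5°; drift +14.5° → track 187.0°, groundspeed 117.0 kt
Leg 2: heading 74.0°; drift +15.6° → track 89.6°, groundspeed 62.1 kt
Leg 3: heading 189.8°; drift +10.2° → track 200.0°, groundspeed 122.9 kt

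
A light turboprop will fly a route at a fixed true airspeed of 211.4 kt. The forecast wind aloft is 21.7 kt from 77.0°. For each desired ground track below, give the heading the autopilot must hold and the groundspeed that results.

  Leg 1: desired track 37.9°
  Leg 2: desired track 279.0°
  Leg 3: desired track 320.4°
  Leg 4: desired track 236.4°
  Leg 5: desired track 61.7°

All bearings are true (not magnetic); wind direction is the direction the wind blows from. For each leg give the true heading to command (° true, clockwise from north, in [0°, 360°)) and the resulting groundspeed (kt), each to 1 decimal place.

Leg 1: desired track 37.9°; wind correction +3.7° → command heading 41.6°, groundspeed 194.1 kt
Leg 2: desired track 279.0°; wind correction +2.2° → command heading 281.2°, groundspeed 231.4 kt
Leg 3: desired track 320.4°; wind correction +5.3° → command heading 325.7°, groundspeed 220.2 kt
Leg 4: desired track 236.4°; wind correction -2.1° → command heading 234.3°, groundspeed 231.6 kt
Leg 5: desired track 61.7°; wind correction +1.6° → command heading 63.3°, groundspeed 190.4 kt

Leg 1: heading=41.6°, groundspeed=194.1 kt
Leg 2: heading=281.2°, groundspeed=231.4 kt
Leg 3: heading=325.7°, groundspeed=220.2 kt
Leg 4: heading=234.3°, groundspeed=231.6 kt
Leg 5: heading=63.3°, groundspeed=190.4 kt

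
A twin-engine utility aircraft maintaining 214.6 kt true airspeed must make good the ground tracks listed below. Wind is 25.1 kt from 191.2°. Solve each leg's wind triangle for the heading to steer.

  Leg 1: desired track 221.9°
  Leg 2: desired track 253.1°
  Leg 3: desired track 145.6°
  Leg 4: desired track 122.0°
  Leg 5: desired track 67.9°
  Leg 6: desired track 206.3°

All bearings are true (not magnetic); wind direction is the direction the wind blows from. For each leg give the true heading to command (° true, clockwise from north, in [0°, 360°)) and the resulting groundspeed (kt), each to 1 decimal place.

Leg 1: heading=218.5°, groundspeed=192.6 kt
Leg 2: heading=247.2°, groundspeed=201.6 kt
Leg 3: heading=150.4°, groundspeed=196.3 kt
Leg 4: heading=128.3°, groundspeed=204.4 kt
Leg 5: heading=73.5°, groundspeed=227.4 kt
Leg 6: heading=204.6°, groundspeed=190.3 kt

Leg 1: desired track 221.9°; wind correction -3.4° → command heading 218.5°, groundspeed 192.6 kt
Leg 2: desired track 253.1°; wind correction -5.9° → command heading 247.2°, groundspeed 201.6 kt
Leg 3: desired track 145.6°; wind correction +4.8° → command heading 150.4°, groundspeed 196.3 kt
Leg 4: desired track 122.0°; wind correction +6.3° → command heading 128.3°, groundspeed 204.4 kt
Leg 5: desired track 67.9°; wind correction +5.6° → command heading 73.5°, groundspeed 227.4 kt
Leg 6: desired track 206.3°; wind correction -1.7° → command heading 204.6°, groundspeed 190.3 kt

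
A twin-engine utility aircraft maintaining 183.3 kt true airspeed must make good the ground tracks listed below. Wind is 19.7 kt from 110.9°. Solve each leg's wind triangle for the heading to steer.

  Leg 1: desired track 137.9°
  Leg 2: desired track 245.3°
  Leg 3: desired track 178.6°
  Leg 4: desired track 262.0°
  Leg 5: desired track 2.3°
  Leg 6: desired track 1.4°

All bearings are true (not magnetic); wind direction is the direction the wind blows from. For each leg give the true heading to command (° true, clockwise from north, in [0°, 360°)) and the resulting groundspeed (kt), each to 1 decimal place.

Leg 1: heading=135.1°, groundspeed=165.5 kt
Leg 2: heading=240.9°, groundspeed=196.5 kt
Leg 3: heading=172.9°, groundspeed=174.9 kt
Leg 4: heading=259.0°, groundspeed=200.3 kt
Leg 5: heading=8.1°, groundspeed=188.6 kt
Leg 6: heading=7.2°, groundspeed=188.9 kt

Leg 1: desired track 137.9°; wind correction -2.8° → command heading 135.1°, groundspeed 165.5 kt
Leg 2: desired track 245.3°; wind correction -4.4° → command heading 240.9°, groundspeed 196.5 kt
Leg 3: desired track 178.6°; wind correction -5.7° → command heading 172.9°, groundspeed 174.9 kt
Leg 4: desired track 262.0°; wind correction -3.0° → command heading 259.0°, groundspeed 200.3 kt
Leg 5: desired track 2.3°; wind correction +5.8° → command heading 8.1°, groundspeed 188.6 kt
Leg 6: desired track 1.4°; wind correction +5.8° → command heading 7.2°, groundspeed 188.9 kt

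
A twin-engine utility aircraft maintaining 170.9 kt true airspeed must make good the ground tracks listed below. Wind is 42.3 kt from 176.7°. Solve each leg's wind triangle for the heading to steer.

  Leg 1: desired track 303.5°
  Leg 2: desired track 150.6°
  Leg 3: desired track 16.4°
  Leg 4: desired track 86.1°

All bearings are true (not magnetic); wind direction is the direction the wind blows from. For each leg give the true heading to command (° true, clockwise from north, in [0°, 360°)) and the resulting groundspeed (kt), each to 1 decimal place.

Leg 1: desired track 303.5°; wind correction -11.4° → command heading 292.1°, groundspeed 192.8 kt
Leg 2: desired track 150.6°; wind correction +6.3° → command heading 156.9°, groundspeed 131.9 kt
Leg 3: desired track 16.4°; wind correction +4.8° → command heading 21.2°, groundspeed 210.1 kt
Leg 4: desired track 86.1°; wind correction +14.3° → command heading 100.4°, groundspeed 166.0 kt

Leg 1: heading=292.1°, groundspeed=192.8 kt
Leg 2: heading=156.9°, groundspeed=131.9 kt
Leg 3: heading=21.2°, groundspeed=210.1 kt
Leg 4: heading=100.4°, groundspeed=166.0 kt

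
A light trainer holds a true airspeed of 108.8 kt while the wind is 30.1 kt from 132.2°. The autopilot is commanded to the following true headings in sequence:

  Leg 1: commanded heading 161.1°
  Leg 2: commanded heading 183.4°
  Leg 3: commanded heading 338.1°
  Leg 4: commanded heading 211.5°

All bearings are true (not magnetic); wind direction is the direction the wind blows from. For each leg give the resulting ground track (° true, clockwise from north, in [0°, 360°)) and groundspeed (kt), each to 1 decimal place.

Leg 1: track=171.1°, groundspeed=83.7 kt
Leg 2: track=198.0°, groundspeed=92.9 kt
Leg 3: track=332.6°, groundspeed=136.5 kt
Leg 4: track=227.5°, groundspeed=107.4 kt

Leg 1: heading 161.1°; drift +10.0° → track 171.1°, groundspeed 83.7 kt
Leg 2: heading 183.4°; drift +14.6° → track 198.0°, groundspeed 92.9 kt
Leg 3: heading 338.1°; drift -5.5° → track 332.6°, groundspeed 136.5 kt
Leg 4: heading 211.5°; drift +16.0° → track 227.5°, groundspeed 107.4 kt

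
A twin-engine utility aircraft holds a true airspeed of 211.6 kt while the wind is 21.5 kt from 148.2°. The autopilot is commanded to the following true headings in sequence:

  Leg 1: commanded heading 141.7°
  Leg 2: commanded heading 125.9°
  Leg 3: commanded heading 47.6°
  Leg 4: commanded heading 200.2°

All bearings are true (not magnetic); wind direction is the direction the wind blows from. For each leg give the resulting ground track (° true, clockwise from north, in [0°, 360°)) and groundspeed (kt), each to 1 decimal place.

Leg 1: heading 141.7°; drift -0.7° → track 141.0°, groundspeed 190.3 kt
Leg 2: heading 125.9°; drift -2.4° → track 123.5°, groundspeed 191.9 kt
Leg 3: heading 47.6°; drift -5.6° → track 42.0°, groundspeed 216.6 kt
Leg 4: heading 200.2°; drift +4.9° → track 205.1°, groundspeed 199.1 kt

Leg 1: track=141.0°, groundspeed=190.3 kt
Leg 2: track=123.5°, groundspeed=191.9 kt
Leg 3: track=42.0°, groundspeed=216.6 kt
Leg 4: track=205.1°, groundspeed=199.1 kt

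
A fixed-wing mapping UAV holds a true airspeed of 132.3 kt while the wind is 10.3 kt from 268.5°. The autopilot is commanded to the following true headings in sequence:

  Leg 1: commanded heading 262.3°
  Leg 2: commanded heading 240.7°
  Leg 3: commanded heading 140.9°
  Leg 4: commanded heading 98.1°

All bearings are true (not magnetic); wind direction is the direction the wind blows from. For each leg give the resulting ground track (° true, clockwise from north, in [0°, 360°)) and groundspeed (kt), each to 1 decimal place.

Leg 1: track=261.8°, groundspeed=122.1 kt
Leg 2: track=238.5°, groundspeed=123.3 kt
Leg 3: track=137.5°, groundspeed=138.8 kt
Leg 4: track=97.4°, groundspeed=142.5 kt

Leg 1: heading 262.3°; drift -0.5° → track 261.8°, groundspeed 122.1 kt
Leg 2: heading 240.7°; drift -2.2° → track 238.5°, groundspeed 123.3 kt
Leg 3: heading 140.9°; drift -3.4° → track 137.5°, groundspeed 138.8 kt
Leg 4: heading 98.1°; drift -0.7° → track 97.4°, groundspeed 142.5 kt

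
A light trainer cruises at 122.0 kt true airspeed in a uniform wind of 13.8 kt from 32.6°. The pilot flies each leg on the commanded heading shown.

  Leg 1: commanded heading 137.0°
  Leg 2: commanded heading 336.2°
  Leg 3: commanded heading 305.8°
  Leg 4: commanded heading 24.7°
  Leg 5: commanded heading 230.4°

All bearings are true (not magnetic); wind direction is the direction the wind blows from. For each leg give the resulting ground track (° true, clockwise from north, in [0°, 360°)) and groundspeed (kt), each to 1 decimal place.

Leg 1: heading 137.0°; drift +6.1° → track 143.1°, groundspeed 126.1 kt
Leg 2: heading 336.2°; drift -5.7° → track 330.5°, groundspeed 114.9 kt
Leg 3: heading 305.8°; drift -6.5° → track 299.3°, groundspeed 122.0 kt
Leg 4: heading 24.7°; drift -1.0° → track 23.7°, groundspeed 108.3 kt
Leg 5: heading 230.4°; drift -1.8° → track 228.6°, groundspeed 135.2 kt

Leg 1: track=143.1°, groundspeed=126.1 kt
Leg 2: track=330.5°, groundspeed=114.9 kt
Leg 3: track=299.3°, groundspeed=122.0 kt
Leg 4: track=23.7°, groundspeed=108.3 kt
Leg 5: track=228.6°, groundspeed=135.2 kt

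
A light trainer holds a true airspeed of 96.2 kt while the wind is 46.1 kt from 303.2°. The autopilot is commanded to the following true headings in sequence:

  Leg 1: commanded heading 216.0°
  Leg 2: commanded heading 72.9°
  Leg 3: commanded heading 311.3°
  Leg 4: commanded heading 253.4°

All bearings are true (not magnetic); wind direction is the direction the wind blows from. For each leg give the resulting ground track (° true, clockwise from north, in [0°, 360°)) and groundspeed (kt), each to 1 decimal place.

Leg 1: heading 216.0°; drift -26.1° → track 189.9°, groundspeed 104.6 kt
Leg 2: heading 72.9°; drift +15.8° → track 88.7°, groundspeed 130.6 kt
Leg 3: heading 311.3°; drift +7.3° → track 318.6°, groundspeed 51.0 kt
Leg 4: heading 253.4°; drift -27.9° → track 225.5°, groundspeed 75.2 kt

Leg 1: track=189.9°, groundspeed=104.6 kt
Leg 2: track=88.7°, groundspeed=130.6 kt
Leg 3: track=318.6°, groundspeed=51.0 kt
Leg 4: track=225.5°, groundspeed=75.2 kt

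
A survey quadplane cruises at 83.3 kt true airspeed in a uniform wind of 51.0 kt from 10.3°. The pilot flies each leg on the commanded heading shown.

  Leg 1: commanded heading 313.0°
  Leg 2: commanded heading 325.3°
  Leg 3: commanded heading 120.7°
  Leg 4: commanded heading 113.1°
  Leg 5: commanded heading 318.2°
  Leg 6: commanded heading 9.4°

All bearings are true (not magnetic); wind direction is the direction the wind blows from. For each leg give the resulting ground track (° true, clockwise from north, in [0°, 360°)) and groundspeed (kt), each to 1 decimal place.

Leg 1: heading 313.0°; drift -37.6° → track 275.4°, groundspeed 70.4 kt
Leg 2: heading 325.3°; drift -37.4° → track 287.9°, groundspeed 59.4 kt
Leg 3: heading 120.7°; drift +25.3° → track 146.0°, groundspeed 111.8 kt
Leg 4: heading 113.1°; drift +27.7° → track 140.8°, groundspeed 106.9 kt
Leg 5: heading 318.2°; drift -37.8° → track 280.4°, groundspeed 65.7 kt
Leg 6: heading 9.4°; drift -1.4° → track 8.0°, groundspeed 32.3 kt

Leg 1: track=275.4°, groundspeed=70.4 kt
Leg 2: track=287.9°, groundspeed=59.4 kt
Leg 3: track=146.0°, groundspeed=111.8 kt
Leg 4: track=140.8°, groundspeed=106.9 kt
Leg 5: track=280.4°, groundspeed=65.7 kt
Leg 6: track=8.0°, groundspeed=32.3 kt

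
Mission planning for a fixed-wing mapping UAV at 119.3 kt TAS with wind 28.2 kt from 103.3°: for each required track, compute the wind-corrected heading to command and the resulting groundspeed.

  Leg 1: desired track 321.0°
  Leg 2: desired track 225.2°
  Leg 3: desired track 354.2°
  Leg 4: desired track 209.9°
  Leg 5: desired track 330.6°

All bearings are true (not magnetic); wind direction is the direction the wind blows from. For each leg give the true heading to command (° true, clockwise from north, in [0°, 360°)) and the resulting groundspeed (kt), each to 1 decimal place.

Leg 1: desired track 321.0°; wind correction +8.3° → command heading 329.3°, groundspeed 140.4 kt
Leg 2: desired track 225.2°; wind correction -11.6° → command heading 213.6°, groundspeed 131.8 kt
Leg 3: desired track 354.2°; wind correction +12.9° → command heading 7.1°, groundspeed 125.5 kt
Leg 4: desired track 209.9°; wind correction -13.1° → command heading 196.8°, groundspeed 124.3 kt
Leg 5: desired track 330.6°; wind correction +10.0° → command heading 340.6°, groundspeed 136.6 kt

Leg 1: heading=329.3°, groundspeed=140.4 kt
Leg 2: heading=213.6°, groundspeed=131.8 kt
Leg 3: heading=7.1°, groundspeed=125.5 kt
Leg 4: heading=196.8°, groundspeed=124.3 kt
Leg 5: heading=340.6°, groundspeed=136.6 kt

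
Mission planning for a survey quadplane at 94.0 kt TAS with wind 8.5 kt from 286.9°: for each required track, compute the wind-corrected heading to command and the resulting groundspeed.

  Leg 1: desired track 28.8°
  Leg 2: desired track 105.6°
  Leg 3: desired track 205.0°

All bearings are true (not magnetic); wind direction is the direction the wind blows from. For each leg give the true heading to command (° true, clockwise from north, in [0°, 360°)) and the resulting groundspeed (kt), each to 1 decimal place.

Leg 1: desired track 28.8°; wind correction -5.1° → command heading 23.7°, groundspeed 95.4 kt
Leg 2: desired track 105.6°; wind correction -0.1° → command heading 105.5°, groundspeed 102.5 kt
Leg 3: desired track 205.0°; wind correction +5.1° → command heading 210.1°, groundspeed 92.4 kt

Leg 1: heading=23.7°, groundspeed=95.4 kt
Leg 2: heading=105.5°, groundspeed=102.5 kt
Leg 3: heading=210.1°, groundspeed=92.4 kt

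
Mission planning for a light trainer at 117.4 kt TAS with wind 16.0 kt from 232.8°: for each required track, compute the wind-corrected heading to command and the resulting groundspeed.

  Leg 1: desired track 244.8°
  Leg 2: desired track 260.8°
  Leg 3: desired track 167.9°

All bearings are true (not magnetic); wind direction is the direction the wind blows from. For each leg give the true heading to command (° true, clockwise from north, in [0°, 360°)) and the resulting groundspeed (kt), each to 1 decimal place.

Leg 1: heading=243.2°, groundspeed=101.7 kt
Leg 2: heading=257.1°, groundspeed=103.0 kt
Leg 3: heading=175.0°, groundspeed=109.7 kt

Leg 1: desired track 244.8°; wind correction -1.6° → command heading 243.2°, groundspeed 101.7 kt
Leg 2: desired track 260.8°; wind correction -3.7° → command heading 257.1°, groundspeed 103.0 kt
Leg 3: desired track 167.9°; wind correction +7.1° → command heading 175.0°, groundspeed 109.7 kt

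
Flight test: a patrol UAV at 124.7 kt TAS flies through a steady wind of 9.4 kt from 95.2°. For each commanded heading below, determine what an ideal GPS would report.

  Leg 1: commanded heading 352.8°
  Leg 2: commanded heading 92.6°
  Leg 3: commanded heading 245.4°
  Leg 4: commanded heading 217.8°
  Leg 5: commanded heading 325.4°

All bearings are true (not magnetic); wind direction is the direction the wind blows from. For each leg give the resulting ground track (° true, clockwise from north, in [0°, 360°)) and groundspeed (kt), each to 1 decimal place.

Leg 1: heading 352.8°; drift -4.1° → track 348.7°, groundspeed 127.1 kt
Leg 2: heading 92.6°; drift -0.2° → track 92.4°, groundspeed 115.3 kt
Leg 3: heading 245.4°; drift +2.0° → track 247.4°, groundspeed 132.9 kt
Leg 4: heading 217.8°; drift +3.5° → track 221.3°, groundspeed 130.0 kt
Leg 5: heading 325.4°; drift -3.2° → track 322.2°, groundspeed 130.9 kt

Leg 1: track=348.7°, groundspeed=127.1 kt
Leg 2: track=92.4°, groundspeed=115.3 kt
Leg 3: track=247.4°, groundspeed=132.9 kt
Leg 4: track=221.3°, groundspeed=130.0 kt
Leg 5: track=322.2°, groundspeed=130.9 kt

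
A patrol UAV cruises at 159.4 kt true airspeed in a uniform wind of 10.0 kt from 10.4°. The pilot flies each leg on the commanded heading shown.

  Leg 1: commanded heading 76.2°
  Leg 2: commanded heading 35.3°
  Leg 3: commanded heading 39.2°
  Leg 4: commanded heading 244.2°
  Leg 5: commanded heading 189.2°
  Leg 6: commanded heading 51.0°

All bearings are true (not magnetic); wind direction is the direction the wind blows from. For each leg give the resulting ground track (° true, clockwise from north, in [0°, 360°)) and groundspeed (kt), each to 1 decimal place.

Leg 1: track=79.6°, groundspeed=155.6 kt
Leg 2: track=36.9°, groundspeed=150.4 kt
Leg 3: track=41.0°, groundspeed=150.7 kt
Leg 4: track=241.4°, groundspeed=165.5 kt
Leg 5: track=189.3°, groundspeed=169.4 kt
Leg 6: track=53.5°, groundspeed=151.9 kt

Leg 1: heading 76.2°; drift +3.4° → track 79.6°, groundspeed 155.6 kt
Leg 2: heading 35.3°; drift +1.6° → track 36.9°, groundspeed 150.4 kt
Leg 3: heading 39.2°; drift +1.8° → track 41.0°, groundspeed 150.7 kt
Leg 4: heading 244.2°; drift -2.8° → track 241.4°, groundspeed 165.5 kt
Leg 5: heading 189.2°; drift +0.1° → track 189.3°, groundspeed 169.4 kt
Leg 6: heading 51.0°; drift +2.5° → track 53.5°, groundspeed 151.9 kt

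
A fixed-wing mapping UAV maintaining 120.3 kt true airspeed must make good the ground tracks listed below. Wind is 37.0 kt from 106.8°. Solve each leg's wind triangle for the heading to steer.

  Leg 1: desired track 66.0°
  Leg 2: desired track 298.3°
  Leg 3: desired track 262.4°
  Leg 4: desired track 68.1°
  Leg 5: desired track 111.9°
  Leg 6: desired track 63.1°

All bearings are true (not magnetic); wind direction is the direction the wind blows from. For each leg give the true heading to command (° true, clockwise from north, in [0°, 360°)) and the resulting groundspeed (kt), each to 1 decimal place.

Leg 1: heading=77.6°, groundspeed=89.8 kt
Leg 2: heading=301.8°, groundspeed=156.3 kt
Leg 3: heading=255.1°, groundspeed=153.0 kt
Leg 4: heading=79.2°, groundspeed=89.2 kt
Leg 5: heading=110.3°, groundspeed=83.4 kt
Leg 6: heading=75.4°, groundspeed=90.8 kt

Leg 1: desired track 66.0°; wind correction +11.6° → command heading 77.6°, groundspeed 89.8 kt
Leg 2: desired track 298.3°; wind correction +3.5° → command heading 301.8°, groundspeed 156.3 kt
Leg 3: desired track 262.4°; wind correction -7.3° → command heading 255.1°, groundspeed 153.0 kt
Leg 4: desired track 68.1°; wind correction +11.1° → command heading 79.2°, groundspeed 89.2 kt
Leg 5: desired track 111.9°; wind correction -1.6° → command heading 110.3°, groundspeed 83.4 kt
Leg 6: desired track 63.1°; wind correction +12.3° → command heading 75.4°, groundspeed 90.8 kt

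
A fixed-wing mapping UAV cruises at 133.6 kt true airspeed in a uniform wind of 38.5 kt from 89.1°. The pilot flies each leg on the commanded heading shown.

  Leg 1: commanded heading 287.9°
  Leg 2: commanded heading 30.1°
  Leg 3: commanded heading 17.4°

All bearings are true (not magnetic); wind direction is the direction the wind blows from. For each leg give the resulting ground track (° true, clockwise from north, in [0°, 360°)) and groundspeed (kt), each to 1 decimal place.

Leg 1: heading 287.9°; drift -4.2° → track 283.7°, groundspeed 170.5 kt
Leg 2: heading 30.1°; drift -16.2° → track 13.9°, groundspeed 118.5 kt
Leg 3: heading 17.4°; drift -16.7° → track 0.7°, groundspeed 126.9 kt

Leg 1: track=283.7°, groundspeed=170.5 kt
Leg 2: track=13.9°, groundspeed=118.5 kt
Leg 3: track=0.7°, groundspeed=126.9 kt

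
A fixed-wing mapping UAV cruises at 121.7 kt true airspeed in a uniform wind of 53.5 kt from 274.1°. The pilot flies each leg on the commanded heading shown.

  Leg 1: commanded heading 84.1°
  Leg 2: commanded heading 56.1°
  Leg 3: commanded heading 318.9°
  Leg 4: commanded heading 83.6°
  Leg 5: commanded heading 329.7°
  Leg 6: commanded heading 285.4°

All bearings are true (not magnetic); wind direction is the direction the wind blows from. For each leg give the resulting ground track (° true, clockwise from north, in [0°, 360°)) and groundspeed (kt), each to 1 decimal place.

Leg 1: heading 84.1°; drift +3.0° → track 87.1°, groundspeed 174.6 kt
Leg 2: heading 56.1°; drift +11.4° → track 67.5°, groundspeed 167.1 kt
Leg 3: heading 318.9°; drift +24.2° → track 343.1°, groundspeed 91.8 kt
Leg 4: heading 83.6°; drift +3.2° → track 86.8°, groundspeed 174.6 kt
Leg 5: heading 329.7°; drift +25.8° → track 355.5°, groundspeed 101.6 kt
Leg 6: heading 285.4°; drift +8.6° → track 294.0°, groundspeed 70.0 kt

Leg 1: track=87.1°, groundspeed=174.6 kt
Leg 2: track=67.5°, groundspeed=167.1 kt
Leg 3: track=343.1°, groundspeed=91.8 kt
Leg 4: track=86.8°, groundspeed=174.6 kt
Leg 5: track=355.5°, groundspeed=101.6 kt
Leg 6: track=294.0°, groundspeed=70.0 kt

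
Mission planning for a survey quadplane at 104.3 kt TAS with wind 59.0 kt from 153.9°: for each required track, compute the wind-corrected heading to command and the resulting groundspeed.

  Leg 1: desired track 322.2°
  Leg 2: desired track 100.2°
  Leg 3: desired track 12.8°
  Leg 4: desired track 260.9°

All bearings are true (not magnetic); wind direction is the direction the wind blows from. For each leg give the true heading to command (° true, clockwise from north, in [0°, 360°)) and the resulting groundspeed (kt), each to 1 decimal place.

Leg 1: heading=315.6°, groundspeed=161.4 kt
Leg 2: heading=127.3°, groundspeed=57.9 kt
Leg 3: heading=33.6°, groundspeed=143.4 kt
Leg 4: heading=228.2°, groundspeed=105.0 kt

Leg 1: desired track 322.2°; wind correction -6.6° → command heading 315.6°, groundspeed 161.4 kt
Leg 2: desired track 100.2°; wind correction +27.1° → command heading 127.3°, groundspeed 57.9 kt
Leg 3: desired track 12.8°; wind correction +20.8° → command heading 33.6°, groundspeed 143.4 kt
Leg 4: desired track 260.9°; wind correction -32.7° → command heading 228.2°, groundspeed 105.0 kt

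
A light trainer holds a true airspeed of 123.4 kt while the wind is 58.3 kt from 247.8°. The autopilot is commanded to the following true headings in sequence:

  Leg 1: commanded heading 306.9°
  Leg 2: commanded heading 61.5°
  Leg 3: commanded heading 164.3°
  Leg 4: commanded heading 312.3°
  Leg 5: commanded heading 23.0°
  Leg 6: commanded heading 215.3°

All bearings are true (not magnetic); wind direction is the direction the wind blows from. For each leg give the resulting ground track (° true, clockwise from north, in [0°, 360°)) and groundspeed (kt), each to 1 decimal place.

Leg 1: track=335.1°, groundspeed=106.0 kt
Leg 2: track=63.5°, groundspeed=181.5 kt
Leg 3: track=137.9°, groundspeed=130.4 kt
Leg 4: track=340.5°, groundspeed=111.5 kt
Leg 5: track=37.0°, groundspeed=169.8 kt
Leg 6: track=192.4°, groundspeed=80.6 kt

Leg 1: heading 306.9°; drift +28.2° → track 335.1°, groundspeed 106.0 kt
Leg 2: heading 61.5°; drift +2.0° → track 63.5°, groundspeed 181.5 kt
Leg 3: heading 164.3°; drift -26.4° → track 137.9°, groundspeed 130.4 kt
Leg 4: heading 312.3°; drift +28.2° → track 340.5°, groundspeed 111.5 kt
Leg 5: heading 23.0°; drift +14.0° → track 37.0°, groundspeed 169.8 kt
Leg 6: heading 215.3°; drift -22.9° → track 192.4°, groundspeed 80.6 kt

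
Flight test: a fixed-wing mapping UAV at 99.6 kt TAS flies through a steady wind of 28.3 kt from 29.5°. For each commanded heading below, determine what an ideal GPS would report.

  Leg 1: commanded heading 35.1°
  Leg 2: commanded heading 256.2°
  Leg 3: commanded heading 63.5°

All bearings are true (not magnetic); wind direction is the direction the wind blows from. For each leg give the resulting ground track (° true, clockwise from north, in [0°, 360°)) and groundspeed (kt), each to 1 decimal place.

Leg 1: track=37.3°, groundspeed=71.5 kt
Leg 2: track=246.4°, groundspeed=120.8 kt
Leg 3: track=75.2°, groundspeed=77.8 kt

Leg 1: heading 35.1°; drift +2.2° → track 37.3°, groundspeed 71.5 kt
Leg 2: heading 256.2°; drift -9.8° → track 246.4°, groundspeed 120.8 kt
Leg 3: heading 63.5°; drift +11.7° → track 75.2°, groundspeed 77.8 kt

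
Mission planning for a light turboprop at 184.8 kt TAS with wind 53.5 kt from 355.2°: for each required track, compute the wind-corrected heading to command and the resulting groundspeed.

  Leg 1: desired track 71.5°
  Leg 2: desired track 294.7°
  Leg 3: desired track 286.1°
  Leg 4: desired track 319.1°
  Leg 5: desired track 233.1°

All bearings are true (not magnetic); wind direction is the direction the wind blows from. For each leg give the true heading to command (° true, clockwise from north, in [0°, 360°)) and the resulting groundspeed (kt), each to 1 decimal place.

Leg 1: desired track 71.5°; wind correction -16.3° → command heading 55.2°, groundspeed 164.7 kt
Leg 2: desired track 294.7°; wind correction +14.6° → command heading 309.3°, groundspeed 152.5 kt
Leg 3: desired track 286.1°; wind correction +15.7° → command heading 301.8°, groundspeed 158.8 kt
Leg 4: desired track 319.1°; wind correction +9.8° → command heading 328.9°, groundspeed 138.9 kt
Leg 5: desired track 233.1°; wind correction +14.2° → command heading 247.3°, groundspeed 207.6 kt

Leg 1: heading=55.2°, groundspeed=164.7 kt
Leg 2: heading=309.3°, groundspeed=152.5 kt
Leg 3: heading=301.8°, groundspeed=158.8 kt
Leg 4: heading=328.9°, groundspeed=138.9 kt
Leg 5: heading=247.3°, groundspeed=207.6 kt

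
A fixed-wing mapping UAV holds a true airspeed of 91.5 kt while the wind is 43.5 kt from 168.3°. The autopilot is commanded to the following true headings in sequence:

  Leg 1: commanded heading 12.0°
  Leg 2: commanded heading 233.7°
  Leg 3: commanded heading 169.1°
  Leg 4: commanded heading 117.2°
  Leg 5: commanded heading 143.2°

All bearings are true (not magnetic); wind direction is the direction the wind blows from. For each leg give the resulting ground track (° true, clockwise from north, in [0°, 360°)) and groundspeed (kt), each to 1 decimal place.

Leg 1: track=4.4°, groundspeed=132.5 kt
Leg 2: track=262.0°, groundspeed=83.4 kt
Leg 3: track=169.8°, groundspeed=48.0 kt
Leg 4: track=89.4°, groundspeed=72.6 kt
Leg 5: track=123.7°, groundspeed=55.3 kt

Leg 1: heading 12.0°; drift -7.6° → track 4.4°, groundspeed 132.5 kt
Leg 2: heading 233.7°; drift +28.3° → track 262.0°, groundspeed 83.4 kt
Leg 3: heading 169.1°; drift +0.7° → track 169.8°, groundspeed 48.0 kt
Leg 4: heading 117.2°; drift -27.8° → track 89.4°, groundspeed 72.6 kt
Leg 5: heading 143.2°; drift -19.5° → track 123.7°, groundspeed 55.3 kt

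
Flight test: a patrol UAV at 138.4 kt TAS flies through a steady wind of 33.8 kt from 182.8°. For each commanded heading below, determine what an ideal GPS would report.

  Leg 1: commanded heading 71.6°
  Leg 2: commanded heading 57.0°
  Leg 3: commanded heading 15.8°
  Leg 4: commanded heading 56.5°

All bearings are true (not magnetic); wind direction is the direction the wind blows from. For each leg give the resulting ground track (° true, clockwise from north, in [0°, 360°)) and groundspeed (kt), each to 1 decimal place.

Leg 1: track=59.8°, groundspeed=153.9 kt
Leg 2: track=47.2°, groundspeed=160.5 kt
Leg 3: track=13.3°, groundspeed=171.5 kt
Leg 4: track=46.7°, groundspeed=160.7 kt

Leg 1: heading 71.6°; drift -11.8° → track 59.8°, groundspeed 153.9 kt
Leg 2: heading 57.0°; drift -9.8° → track 47.2°, groundspeed 160.5 kt
Leg 3: heading 15.8°; drift -2.5° → track 13.3°, groundspeed 171.5 kt
Leg 4: heading 56.5°; drift -9.8° → track 46.7°, groundspeed 160.7 kt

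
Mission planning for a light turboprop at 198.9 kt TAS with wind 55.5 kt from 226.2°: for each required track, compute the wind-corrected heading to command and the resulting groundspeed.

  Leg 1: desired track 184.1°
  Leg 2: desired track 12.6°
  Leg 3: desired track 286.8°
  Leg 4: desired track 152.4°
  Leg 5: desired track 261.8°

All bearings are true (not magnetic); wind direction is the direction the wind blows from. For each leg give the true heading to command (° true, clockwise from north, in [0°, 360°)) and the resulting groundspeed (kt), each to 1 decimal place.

Leg 1: heading=194.9°, groundspeed=154.2 kt
Leg 2: heading=3.7°, groundspeed=242.7 kt
Leg 3: heading=272.7°, groundspeed=165.7 kt
Leg 4: heading=167.9°, groundspeed=176.1 kt
Leg 5: heading=252.5°, groundspeed=151.1 kt

Leg 1: desired track 184.1°; wind correction +10.8° → command heading 194.9°, groundspeed 154.2 kt
Leg 2: desired track 12.6°; wind correction -8.9° → command heading 3.7°, groundspeed 242.7 kt
Leg 3: desired track 286.8°; wind correction -14.1° → command heading 272.7°, groundspeed 165.7 kt
Leg 4: desired track 152.4°; wind correction +15.5° → command heading 167.9°, groundspeed 176.1 kt
Leg 5: desired track 261.8°; wind correction -9.3° → command heading 252.5°, groundspeed 151.1 kt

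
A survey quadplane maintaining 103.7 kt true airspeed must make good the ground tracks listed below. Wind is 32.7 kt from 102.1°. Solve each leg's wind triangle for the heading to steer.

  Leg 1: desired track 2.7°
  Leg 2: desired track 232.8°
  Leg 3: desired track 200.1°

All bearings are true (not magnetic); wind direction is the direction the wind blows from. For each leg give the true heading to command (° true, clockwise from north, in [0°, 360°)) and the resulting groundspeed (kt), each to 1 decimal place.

Leg 1: heading=20.8°, groundspeed=103.9 kt
Leg 2: heading=219.0°, groundspeed=122.0 kt
Leg 3: heading=181.9°, groundspeed=103.1 kt

Leg 1: desired track 2.7°; wind correction +18.1° → command heading 20.8°, groundspeed 103.9 kt
Leg 2: desired track 232.8°; wind correction -13.8° → command heading 219.0°, groundspeed 122.0 kt
Leg 3: desired track 200.1°; wind correction -18.2° → command heading 181.9°, groundspeed 103.1 kt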